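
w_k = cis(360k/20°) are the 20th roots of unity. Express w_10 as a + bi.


Angle = 360*10/20 = 180°
a = cos(180°) = -1.0000
b = sin(180°) = 0

-1.0000 + 0i


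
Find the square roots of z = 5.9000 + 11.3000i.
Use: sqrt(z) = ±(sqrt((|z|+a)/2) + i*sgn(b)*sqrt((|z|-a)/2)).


|z| = sqrt(34.81+127.69) = 12.7475
sqrt((|z|+a)/2) = sqrt((12.7475+5.9)/2) = sqrt(9.3238) = 3.0535
sqrt((|z|-a)/2) = sqrt((12.7475-5.9)/2) = sqrt(3.4238) = 1.8503

±(3.0535 + 1.8503i) i.e. 3.0535 + 1.8503i and -3.0535 - 1.8503i


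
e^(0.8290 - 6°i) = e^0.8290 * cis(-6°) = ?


e^0.8290 = 2.29103
cos(-6°) = 0.99452
sin(-6°) = -0.10453
Real = 2.29103*0.99452 = 2.2785
Imag = 2.29103*(-0.10453) = -0.2395

2.2785 - 0.2395i


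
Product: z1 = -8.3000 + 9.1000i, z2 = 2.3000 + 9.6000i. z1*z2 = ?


Real = -8.3*2.3 - 9.1*9.6 = -19.09 - 87.36 = -106.45
Imag = -8.3*9.6 + 2.3*9.1 = -79.68 + 20.93 = -58.75

-106.4500 - 58.7500i


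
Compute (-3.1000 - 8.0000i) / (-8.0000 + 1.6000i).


Conjugate of z2 = -8.0000 - 1.6000i
Numerator: (-3.1000 - 8.0000i)(-8.0000 - 1.6000i) = 12.0000 + 68.9600i
Denominator: (-8)^2 + 1.6^2 = 66.56
Result = (12.0000 + 68.9600i)/66.56

0.1803 + 1.0361i


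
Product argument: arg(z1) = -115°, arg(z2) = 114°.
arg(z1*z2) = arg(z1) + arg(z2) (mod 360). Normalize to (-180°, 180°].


arg(z1*z2) = -115° + 114° = -1°
Normalized to (-180°, 180°]: -1°

-1°


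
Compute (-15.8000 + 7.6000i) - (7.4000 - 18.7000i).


Real: -15.8 - 7.4 = -23.2
Imag: 7.6 + 18.7 = 26.3

-23.2000 + 26.3000i


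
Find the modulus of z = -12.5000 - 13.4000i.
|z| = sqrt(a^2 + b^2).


|z| = sqrt((-12.5)^2 + (-13.4)^2) = sqrt(156.25 + 179.56) = sqrt(335.81) = 18.3251

|z| = 18.3251


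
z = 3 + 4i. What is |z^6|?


|z| = sqrt(9+16) = sqrt(25) = 5
|z^6| = |z|^6 = 5^6 = 15625

|z^6| = 15625


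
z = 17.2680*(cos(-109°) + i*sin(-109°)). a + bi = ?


a = 17.2680*cos(-109°) = 17.2680*(-0.32557) = -5.6219
b = 17.2680*sin(-109°) = 17.2680*(-0.94552) = -16.3272

-5.6219 - 16.3272i


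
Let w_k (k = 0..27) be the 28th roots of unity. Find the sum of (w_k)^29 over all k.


The roots are w_k = w^k with w = e^(2*pi*i/28), and (w^k)^29 = (w^29)^k.
So S = 1 + u + u^2 + ... + u^(27) with u = w^29.
29 = 1*28 + 1, so 29 is not a multiple of 28: u = (w^28)^1 * w^1 = w^1 ≠ 1 (w is a primitive 28th root), while u^28 = (w^28)^29 = 1.
Geometric series: S = (1 - u^28)/(1 - u) = (1 - 1)/(1 - u) = 0

S = 0


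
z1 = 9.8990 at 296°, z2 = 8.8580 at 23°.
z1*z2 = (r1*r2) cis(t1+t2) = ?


r = 9.8990 * 8.8580 = 87.6853
theta = 296° + 23° = 319° = 319° (mod 360)

87.6853 cis(319°)


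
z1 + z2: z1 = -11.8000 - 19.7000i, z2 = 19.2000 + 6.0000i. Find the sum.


Real: -11.8 + 19.2 = 7.4
Imag: -19.7 + 6 = -13.7

7.4000 - 13.7000i


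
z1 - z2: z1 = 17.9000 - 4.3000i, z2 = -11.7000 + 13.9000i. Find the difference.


Real: 17.9 + 11.7 = 29.6
Imag: -4.3 - 13.9 = -18.2

29.6000 - 18.2000i


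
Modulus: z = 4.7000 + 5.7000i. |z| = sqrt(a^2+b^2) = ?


|z| = sqrt(4.7^2 + 5.7^2) = sqrt(22.09 + 32.49) = sqrt(54.58) = 7.3878

|z| = 7.3878


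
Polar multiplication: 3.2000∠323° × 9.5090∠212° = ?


r = 3.2000 * 9.5090 = 30.4288
theta = 323° + 212° = 535° = 175° (mod 360)

30.4288 cis(175°)


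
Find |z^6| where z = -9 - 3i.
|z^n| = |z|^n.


|z| = sqrt(81+9) = sqrt(90) = 9.4868
|z^6| = |z|^6 = (sqrt(90))^6 = 90^3 = 729000

|z^6| = 729000


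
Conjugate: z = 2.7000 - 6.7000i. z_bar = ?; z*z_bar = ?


z_bar = 2.7000 + 6.7000i
z*z_bar = 2.7^2 + (-6.7)^2 = 7.29 + 44.89 = 52.18

z_bar = 2.7000 + 6.7000i, z*z_bar = 52.18


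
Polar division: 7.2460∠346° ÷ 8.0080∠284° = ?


r = 7.2460 / 8.0080 = 0.9048
theta = 346° - 284° = 62° = 62° (mod 360)

0.9048 cis(62°)


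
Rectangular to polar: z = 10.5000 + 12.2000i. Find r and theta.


r = sqrt(110.25+148.84) = sqrt(259.09) = 16.0963
theta = atan2(12.2, 10.5) = 49.2829 degrees

r = 16.0963, theta = 49.2829 degrees


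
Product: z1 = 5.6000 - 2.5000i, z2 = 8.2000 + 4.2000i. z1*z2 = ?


Real = 5.6*8.2 - (-2.5)*4.2 = 45.92 - (-10.5) = 56.42
Imag = 5.6*4.2 + 8.2*(-2.5) = 23.52 - (20.5) = 3.02

56.4200 + 3.0200i


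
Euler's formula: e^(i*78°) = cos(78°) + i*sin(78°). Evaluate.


cos(78°) = 0.2079
sin(78°) = 0.9781

e^(i*78°) = 0.2079 + 0.9781i


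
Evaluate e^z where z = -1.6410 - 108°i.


e^-1.6410 = 0.1938
cos(-108°) = -0.309
sin(-108°) = -0.9511
Real = 0.1938*(-0.309) = -0.0599
Imag = 0.1938*(-0.9511) = -0.1843

-0.0599 - 0.1843i


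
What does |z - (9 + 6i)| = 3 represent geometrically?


|z - z0| = r is a circle with center z0 and radius r.
Center = (9, 6), radius = 3

Circle with center (9, 6) and radius 3


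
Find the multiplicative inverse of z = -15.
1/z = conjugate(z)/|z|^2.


|z|^2 = 225+0 = 225
1/z = (-15 - 0i)/225

1/z = -0.0667 + 0i


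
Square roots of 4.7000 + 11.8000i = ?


|z| = sqrt(22.09+139.24) = 12.7016
sqrt((|z|+a)/2) = sqrt((12.7016+4.7)/2) = sqrt(8.7008) = 2.9497
sqrt((|z|-a)/2) = sqrt((12.7016-4.7)/2) = sqrt(4.0008) = 2.0002

±(2.9497 + 2.0002i) i.e. 2.9497 + 2.0002i and -2.9497 - 2.0002i


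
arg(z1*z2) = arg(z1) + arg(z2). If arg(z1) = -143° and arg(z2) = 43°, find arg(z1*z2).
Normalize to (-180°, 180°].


arg(z1*z2) = -143° + 43° = -100°
Normalized to (-180°, 180°]: -100°

-100°


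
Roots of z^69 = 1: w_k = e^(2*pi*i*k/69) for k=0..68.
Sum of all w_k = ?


The sum of all 69th roots of unity is 0.
Geometric series: (1 - w^69)/(1 - w) = (1-1)/(1-w) = 0 since w^69 = 1, w ≠ 1.
Alternatively: coefficient of z^68 in z^69 - 1 is 0.

0


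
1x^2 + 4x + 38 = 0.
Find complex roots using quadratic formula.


disc = 4^2 - 4*1*38 = 16 - 152 = -136
sqrt(|disc|) = sqrt(136) = 11.6619
Real part = -4/(2*1) = -2.0000
Imag part = 11.6619/(2*1) = 5.8310

-2.0000 ± 5.8310i


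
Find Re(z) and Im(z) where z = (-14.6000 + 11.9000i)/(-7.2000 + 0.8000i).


Multiply by conjugate: (-14.6000 + 11.9000i)(-7.2000 - 0.8000i) / ((-7.2)^2 + 0.8^2)
Numerator real = -14.6*(-7.2) + 11.9*0.8 = 114.64
Numerator imag = 11.9*(-7.2) - (-14.6)*0.8 = -74
Denominator = 52.48
Re(z) = 114.64/52.48 = 2.1845
Im(z) = -74/52.48 = -1.4101

Re(z) = 2.1845, Im(z) = -1.4101


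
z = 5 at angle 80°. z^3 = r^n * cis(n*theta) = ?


r^3 = 5^3 = 125
n*theta = 3*80° = 240° = 240° (mod 360)
a = 125*cos(240°) = -62.5000
b = 125*sin(240°) = -108.2532

125 cis(240°) = -62.5000 - 108.2532i


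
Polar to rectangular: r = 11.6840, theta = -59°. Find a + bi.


a = 11.6840*cos(-59°) = 11.6840*0.51504 = 6.0177
b = 11.6840*sin(-59°) = 11.6840*(-0.857167) = -10.0151

6.0177 - 10.0151i


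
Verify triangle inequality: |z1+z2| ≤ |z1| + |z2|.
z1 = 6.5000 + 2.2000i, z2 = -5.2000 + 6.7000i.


|z1| = sqrt(6.5^2 + 2.2^2) = sqrt(47.09) = 6.8622
|z2| = sqrt((-5.2)^2 + 6.7^2) = sqrt(71.93) = 8.4812
z1+z2 = 1.3000 + 8.9000i
|z1+z2| = sqrt(80.9) = 8.9944
|z1|+|z2| = 6.8622 + 8.4812 = 15.3434

|z1+z2| = 8.9944 ≤ |z1|+|z2| = 15.3434 (verified)


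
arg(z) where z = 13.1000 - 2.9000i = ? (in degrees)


Re = 13.1, Im = -2.9
arg = atan2(-2.9, 13.1) = -12.4825 degrees

arg(z) = -12.4825 degrees


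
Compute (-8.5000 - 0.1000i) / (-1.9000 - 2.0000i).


Conjugate of z2 = -1.9000 + 2.0000i
Numerator: (-8.5000 - 0.1000i)(-1.9000 + 2.0000i) = 16.3500 - 16.8100i
Denominator: (-1.9)^2 + (-2)^2 = 7.61
Result = (16.3500 - 16.8100i)/7.61

2.1485 - 2.2089i


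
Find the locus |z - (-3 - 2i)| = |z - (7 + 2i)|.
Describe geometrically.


Equal distances means the locus is the perpendicular bisector of z1 and z2.
Midpoint = ((-3+7)/2, (-2+2)/2) = (2.0000, 0)

Perpendicular bisector through (2.0000, 0)


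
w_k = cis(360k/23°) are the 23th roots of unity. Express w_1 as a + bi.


Angle = 360*1/23 = 15.6522°
a = cos(15.6522°) = 0.9629
b = sin(15.6522°) = 0.2698

0.9629 + 0.2698i


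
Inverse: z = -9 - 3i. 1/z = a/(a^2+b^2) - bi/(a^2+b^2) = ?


|z|^2 = 81+9 = 90
1/z = (-9 + 3i)/90

1/z = -0.1000 + 0.0333i


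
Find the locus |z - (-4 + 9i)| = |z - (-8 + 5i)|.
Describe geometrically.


Equal distances means the locus is the perpendicular bisector of z1 and z2.
Midpoint = ((-4+(-8))/2, (9+5)/2) = (-6.0000, 7.0000)

Perpendicular bisector through (-6.0000, 7.0000)


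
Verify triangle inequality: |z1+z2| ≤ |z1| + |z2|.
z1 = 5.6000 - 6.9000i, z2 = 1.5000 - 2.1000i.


|z1| = sqrt(5.6^2 + (-6.9)^2) = sqrt(78.97) = 8.8865
|z2| = sqrt(1.5^2 + (-2.1)^2) = sqrt(6.66) = 2.5807
z1+z2 = 7.1000 - 9.0000i
|z1+z2| = sqrt(131.41) = 11.4634
|z1|+|z2| = 8.8865 + 2.5807 = 11.4672

|z1+z2| = 11.4634 ≤ |z1|+|z2| = 11.4672 (verified)


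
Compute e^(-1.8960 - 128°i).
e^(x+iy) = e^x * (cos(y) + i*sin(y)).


e^-1.8960 = 0.15017
cos(-128°) = -0.6157
sin(-128°) = -0.788
Real = 0.15017*(-0.6157) = -0.0925
Imag = 0.15017*(-0.788) = -0.1183

-0.0925 - 0.1183i


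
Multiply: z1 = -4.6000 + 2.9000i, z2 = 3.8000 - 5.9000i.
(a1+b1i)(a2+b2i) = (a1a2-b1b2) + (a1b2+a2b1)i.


Real = -4.6*3.8 - 2.9*(-5.9) = -17.48 - (-17.11) = -0.37
Imag = -4.6*(-5.9) + 3.8*2.9 = 27.14 + 11.02 = 38.16

-0.3700 + 38.1600i


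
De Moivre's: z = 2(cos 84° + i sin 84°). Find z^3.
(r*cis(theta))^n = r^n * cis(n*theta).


r^3 = 2^3 = 8
n*theta = 3*84° = 252° = 252° (mod 360)
a = 8*cos(252°) = -2.4721
b = 8*sin(252°) = -7.6085

8 cis(252°) = -2.4721 - 7.6085i


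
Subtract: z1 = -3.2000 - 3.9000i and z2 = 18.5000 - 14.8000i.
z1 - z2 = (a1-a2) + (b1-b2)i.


Real: -3.2 - 18.5 = -21.7
Imag: -3.9 + 14.8 = 10.9

-21.7000 + 10.9000i


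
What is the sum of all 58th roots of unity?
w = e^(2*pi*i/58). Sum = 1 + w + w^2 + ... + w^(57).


The sum of all 58th roots of unity is 0.
Geometric series: (1 - w^58)/(1 - w) = (1-1)/(1-w) = 0 since w^58 = 1, w ≠ 1.
Alternatively: coefficient of z^57 in z^58 - 1 is 0.

0


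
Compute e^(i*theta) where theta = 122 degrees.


cos(122°) = -0.5299
sin(122°) = 0.8480

e^(i*122°) = -0.5299 + 0.8480i


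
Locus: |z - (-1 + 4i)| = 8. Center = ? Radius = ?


|z - z0| = r is a circle with center z0 and radius r.
Center = (-1, 4), radius = 8

Circle with center (-1, 4) and radius 8


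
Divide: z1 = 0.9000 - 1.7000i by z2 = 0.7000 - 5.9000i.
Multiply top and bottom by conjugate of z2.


Conjugate of z2 = 0.7000 + 5.9000i
Numerator: (0.9000 - 1.7000i)(0.7000 + 5.9000i) = 10.6600 + 4.1200i
Denominator: 0.7^2 + (-5.9)^2 = 35.3
Result = (10.6600 + 4.1200i)/35.3

0.3020 + 0.1167i


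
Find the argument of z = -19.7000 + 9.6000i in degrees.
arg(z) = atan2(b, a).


Re = -19.7, Im = 9.6
arg = atan2(9.6, -19.7) = 154.0196 degrees

arg(z) = 154.0196 degrees


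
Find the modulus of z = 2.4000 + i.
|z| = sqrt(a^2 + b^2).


|z| = sqrt(2.4^2 + 1^2) = sqrt(5.76 + 1) = sqrt(6.76) = 2.6000

|z| = 2.6000


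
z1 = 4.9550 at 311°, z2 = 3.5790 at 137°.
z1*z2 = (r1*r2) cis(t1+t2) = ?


r = 4.9550 * 3.5790 = 17.7339
theta = 311° + 137° = 448° = 88° (mod 360)

17.7339 cis(88°)


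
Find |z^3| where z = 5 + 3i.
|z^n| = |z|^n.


|z| = sqrt(25+9) = sqrt(34) = 5.8310
|z^3| = |z|^3 = (sqrt(34))^3 = 34*sqrt(34)

|z^3| = 34*sqrt(34) ≈ 198.2524


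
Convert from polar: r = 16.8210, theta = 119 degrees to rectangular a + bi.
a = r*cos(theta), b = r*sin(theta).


a = 16.8210*cos(119°) = 16.8210*(-0.48481) = -8.1550
b = 16.8210*sin(119°) = 16.8210*0.87462 = 14.7120

-8.1550 + 14.7120i


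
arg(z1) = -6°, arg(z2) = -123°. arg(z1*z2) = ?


arg(z1*z2) = -6° - 123° = -129°
Normalized to (-180°, 180°]: -129°

-129°


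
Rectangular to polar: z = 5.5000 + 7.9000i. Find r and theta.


r = sqrt(30.25+62.41) = sqrt(92.66) = 9.6260
theta = atan2(7.9, 5.5) = 55.1543 degrees

r = 9.6260, theta = 55.1543 degrees


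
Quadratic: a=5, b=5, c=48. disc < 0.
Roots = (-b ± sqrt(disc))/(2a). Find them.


disc = 5^2 - 4*5*48 = 25 - 960 = -935
sqrt(|disc|) = sqrt(935) = 30.5778
Real part = -5/(2*5) = -0.5000
Imag part = 30.5778/(2*5) = 3.0578

-0.5000 ± 3.0578i


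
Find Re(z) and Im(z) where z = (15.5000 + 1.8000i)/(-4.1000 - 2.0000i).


Multiply by conjugate: (15.5000 + 1.8000i)(-4.1000 + 2.0000i) / ((-4.1)^2 + (-2)^2)
Numerator real = 15.5*(-4.1) + 1.8*(-2) = -67.15
Numerator imag = 1.8*(-4.1) - 15.5*(-2) = 23.62
Denominator = 20.81
Re(z) = -67.15/20.81 = -3.2268
Im(z) = 23.62/20.81 = 1.1350

Re(z) = -3.2268, Im(z) = 1.1350


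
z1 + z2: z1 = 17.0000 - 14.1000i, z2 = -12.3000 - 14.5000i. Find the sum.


Real: 17 - 12.3 = 4.7
Imag: -14.1 - 14.5 = -28.6

4.7000 - 28.6000i


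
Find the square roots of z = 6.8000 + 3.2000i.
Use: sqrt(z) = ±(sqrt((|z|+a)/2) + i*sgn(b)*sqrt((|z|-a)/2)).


|z| = sqrt(46.24+10.24) = 7.5153
sqrt((|z|+a)/2) = sqrt((7.5153+6.8)/2) = sqrt(7.1577) = 2.6754
sqrt((|z|-a)/2) = sqrt((7.5153-6.8)/2) = sqrt(0.3577) = 0.5980

±(2.6754 + 0.5980i) i.e. 2.6754 + 0.5980i and -2.6754 - 0.5980i


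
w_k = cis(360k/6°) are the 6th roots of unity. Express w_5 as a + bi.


Angle = 360*5/6 = 300°
a = cos(300°) = 0.5000
b = sin(300°) = -0.8660

0.5000 - 0.8660i


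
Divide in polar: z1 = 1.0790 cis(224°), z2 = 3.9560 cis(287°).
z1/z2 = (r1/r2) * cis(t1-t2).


r = 1.0790 / 3.9560 = 0.2728
theta = 224° - 287° = -63° = 297° (mod 360)

0.2728 cis(297°)


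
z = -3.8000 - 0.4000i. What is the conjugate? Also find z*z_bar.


z_bar = -3.8000 + 0.4000i
z*z_bar = (-3.8)^2 + (-0.4)^2 = 14.44 + 0.16 = 14.6

z_bar = -3.8000 + 0.4000i, z*z_bar = 14.6


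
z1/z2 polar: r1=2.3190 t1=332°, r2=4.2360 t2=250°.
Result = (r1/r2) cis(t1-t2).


r = 2.3190 / 4.2360 = 0.5475
theta = 332° - 250° = 82° = 82° (mod 360)

0.5475 cis(82°)


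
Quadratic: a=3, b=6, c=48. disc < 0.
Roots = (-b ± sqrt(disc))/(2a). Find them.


disc = 6^2 - 4*3*48 = 36 - 576 = -540
sqrt(|disc|) = sqrt(540) = 23.2379
Real part = -6/(2*3) = -1.0000
Imag part = 23.2379/(2*3) = 3.8730

-1.0000 ± 3.8730i


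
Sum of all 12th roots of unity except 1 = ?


With w = e^(2*pi*i/12), all 12 of the 12th roots of unity w^0 = 1, w, ..., w^(11) sum to 0: 1 + w + ... + w^(11) = (1 - w^12)/(1 - w) = 0 since w^12 = 1, w ≠ 1.
Removing the root 1: w + w^2 + ... + w^(11) = 0 - 1 = -1

Sum = -1


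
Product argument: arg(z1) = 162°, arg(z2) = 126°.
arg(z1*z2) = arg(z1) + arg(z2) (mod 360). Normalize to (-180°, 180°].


arg(z1*z2) = 162° + 126° = 288°
Normalized to (-180°, 180°]: -72°

-72°


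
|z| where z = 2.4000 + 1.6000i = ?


|z| = sqrt(2.4^2 + 1.6^2) = sqrt(5.76 + 2.56) = sqrt(8.32) = 2.8844

|z| = 2.8844


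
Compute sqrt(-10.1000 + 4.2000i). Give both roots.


|z| = sqrt(102.01+17.64) = 10.9385
sqrt((|z|+a)/2) = sqrt((10.9385+(-10.1))/2) = sqrt(0.4192) = 0.6475
sqrt((|z|-a)/2) = sqrt((10.9385-(-10.1))/2) = sqrt(10.5192) = 3.2433

±(0.6475 + 3.2433i) i.e. 0.6475 + 3.2433i and -0.6475 - 3.2433i


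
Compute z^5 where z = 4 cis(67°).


r^5 = 4^5 = 1024
n*theta = 5*67° = 335° = 335° (mod 360)
a = 1024*cos(335°) = 928.0592
b = 1024*sin(335°) = -432.7611

1024 cis(335°) = 928.0592 - 432.7611i


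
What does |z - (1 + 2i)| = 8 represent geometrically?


|z - z0| = r is a circle with center z0 and radius r.
Center = (1, 2), radius = 8

Circle with center (1, 2) and radius 8


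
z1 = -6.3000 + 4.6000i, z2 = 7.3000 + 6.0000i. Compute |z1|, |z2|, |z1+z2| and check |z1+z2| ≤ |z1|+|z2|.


|z1| = sqrt((-6.3)^2 + 4.6^2) = sqrt(60.85) = 7.8006
|z2| = sqrt(7.3^2 + 6^2) = sqrt(89.29) = 9.4493
z1+z2 = 1.0000 + 10.6000i
|z1+z2| = sqrt(113.36) = 10.6471
|z1|+|z2| = 7.8006 + 9.4493 = 17.2499

|z1+z2| = 10.6471 ≤ |z1|+|z2| = 17.2499 (verified)


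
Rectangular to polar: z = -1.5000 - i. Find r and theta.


r = sqrt(2.25+1) = sqrt(3.25) = 1.8028
theta = atan2(-1, -1.5) = -146.3099 degrees

r = 1.8028, theta = -146.3099 degrees


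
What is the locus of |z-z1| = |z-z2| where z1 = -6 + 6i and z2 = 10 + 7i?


Equal distances means the locus is the perpendicular bisector of z1 and z2.
Midpoint = ((-6+10)/2, (6+7)/2) = (2.0000, 6.5000)

Perpendicular bisector through (2.0000, 6.5000)


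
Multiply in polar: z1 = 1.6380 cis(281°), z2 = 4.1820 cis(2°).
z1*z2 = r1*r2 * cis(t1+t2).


r = 1.6380 * 4.1820 = 6.8501
theta = 281° + 2° = 283° = 283° (mod 360)

6.8501 cis(283°)


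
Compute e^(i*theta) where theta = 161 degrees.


cos(161°) = -0.9455
sin(161°) = 0.3256

e^(i*161°) = -0.9455 + 0.3256i


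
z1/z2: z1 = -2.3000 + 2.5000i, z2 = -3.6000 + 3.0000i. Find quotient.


Conjugate of z2 = -3.6000 - 3.0000i
Numerator: (-2.3000 + 2.5000i)(-3.6000 - 3.0000i) = 15.7800 - 2.1000i
Denominator: (-3.6)^2 + 3^2 = 21.96
Result = (15.7800 - 2.1000i)/21.96

0.7186 - 0.0956i


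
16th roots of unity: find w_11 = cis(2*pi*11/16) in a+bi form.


Angle = 360*11/16 = 247.5°
a = cos(247.5°) = -0.3827
b = sin(247.5°) = -0.9239

-0.3827 - 0.9239i


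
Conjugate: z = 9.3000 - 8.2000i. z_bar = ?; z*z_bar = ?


z_bar = 9.3000 + 8.2000i
z*z_bar = 9.3^2 + (-8.2)^2 = 86.49 + 67.24 = 153.73

z_bar = 9.3000 + 8.2000i, z*z_bar = 153.73


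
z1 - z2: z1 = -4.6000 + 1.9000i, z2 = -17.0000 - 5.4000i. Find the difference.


Real: -4.6 + 17 = 12.4
Imag: 1.9 + 5.4 = 7.3

12.4000 + 7.3000i


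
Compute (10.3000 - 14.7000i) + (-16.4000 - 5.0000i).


Real: 10.3 - 16.4 = -6.1
Imag: -14.7 - 5 = -19.7

-6.1000 - 19.7000i


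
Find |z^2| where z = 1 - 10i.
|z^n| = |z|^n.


|z| = sqrt(1+100) = sqrt(101) = 10.0499
|z^2| = |z|^2 = (sqrt(101))^2 = 101

|z^2| = 101


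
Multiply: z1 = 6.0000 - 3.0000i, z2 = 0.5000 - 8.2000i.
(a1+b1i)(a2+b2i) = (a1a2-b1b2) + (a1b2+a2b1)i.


Real = 6*0.5 - (-3)*(-8.2) = 3 - 24.6 = -21.6
Imag = 6*(-8.2) + 0.5*(-3) = -49.2 - (1.5) = -50.7

-21.6000 - 50.7000i


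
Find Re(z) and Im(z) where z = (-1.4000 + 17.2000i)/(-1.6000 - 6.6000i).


Multiply by conjugate: (-1.4000 + 17.2000i)(-1.6000 + 6.6000i) / ((-1.6)^2 + (-6.6)^2)
Numerator real = -1.4*(-1.6) + 17.2*(-6.6) = -111.28
Numerator imag = 17.2*(-1.6) - (-1.4)*(-6.6) = -36.76
Denominator = 46.12
Re(z) = -111.28/46.12 = -2.4128
Im(z) = -36.76/46.12 = -0.7971

Re(z) = -2.4128, Im(z) = -0.7971


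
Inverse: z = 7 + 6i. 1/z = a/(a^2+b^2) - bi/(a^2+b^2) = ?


|z|^2 = 49+36 = 85
1/z = (7 - 6i)/85

1/z = 0.0824 - 0.0706i


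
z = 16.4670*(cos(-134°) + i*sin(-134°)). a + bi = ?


a = 16.4670*cos(-134°) = 16.4670*(-0.694658) = -11.4389
b = 16.4670*sin(-134°) = 16.4670*(-0.71934) = -11.8454

-11.4389 - 11.8454i


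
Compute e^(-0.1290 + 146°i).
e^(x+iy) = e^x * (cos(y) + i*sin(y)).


e^-0.1290 = 0.8790
cos(146°) = -0.829
sin(146°) = 0.5592
Real = 0.8790*(-0.829) = -0.7287
Imag = 0.8790*0.5592 = 0.4915

-0.7287 + 0.4915i


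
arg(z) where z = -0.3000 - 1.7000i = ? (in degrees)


Re = -0.3, Im = -1.7
arg = atan2(-1.7, -0.3) = -100.0080 degrees

arg(z) = -100.0080 degrees


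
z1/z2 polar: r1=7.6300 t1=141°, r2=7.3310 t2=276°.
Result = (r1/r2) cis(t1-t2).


r = 7.6300 / 7.3310 = 1.0408
theta = 141° - 276° = -135° = 225° (mod 360)

1.0408 cis(225°)


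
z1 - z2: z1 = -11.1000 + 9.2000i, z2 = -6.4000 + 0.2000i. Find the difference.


Real: -11.1 + 6.4 = -4.7
Imag: 9.2 - 0.2 = 9

-4.7000 + 9.0000i


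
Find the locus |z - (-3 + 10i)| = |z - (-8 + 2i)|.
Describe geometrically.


Equal distances means the locus is the perpendicular bisector of z1 and z2.
Midpoint = ((-3+(-8))/2, (10+2)/2) = (-5.5000, 6.0000)

Perpendicular bisector through (-5.5000, 6.0000)


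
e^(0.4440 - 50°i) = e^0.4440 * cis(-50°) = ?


e^0.4440 = 1.5589
cos(-50°) = 0.6428
sin(-50°) = -0.76604
Real = 1.5589*0.6428 = 1.0021
Imag = 1.5589*(-0.76604) = -1.1942

1.0021 - 1.1942i


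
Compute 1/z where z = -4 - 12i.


|z|^2 = 16+144 = 160
1/z = (-4 + 12i)/160

1/z = -0.0250 + 0.0750i


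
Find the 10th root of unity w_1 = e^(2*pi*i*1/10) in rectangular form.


Angle = 360*1/10 = 36°
a = cos(36°) = 0.8090
b = sin(36°) = 0.5878

0.8090 + 0.5878i


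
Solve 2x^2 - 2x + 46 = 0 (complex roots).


disc = (-2)^2 - 4*2*46 = 4 - 368 = -364
sqrt(|disc|) = sqrt(364) = 19.0788
Real part = 2/(2*2) = 0.5000
Imag part = 19.0788/(2*2) = 4.7697

0.5000 ± 4.7697i


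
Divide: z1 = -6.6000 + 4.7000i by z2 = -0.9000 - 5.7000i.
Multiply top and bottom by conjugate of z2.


Conjugate of z2 = -0.9000 + 5.7000i
Numerator: (-6.6000 + 4.7000i)(-0.9000 + 5.7000i) = -20.8500 - 41.8500i
Denominator: (-0.9)^2 + (-5.7)^2 = 33.3
Result = (-20.8500 - 41.8500i)/33.3

-0.6261 - 1.2568i


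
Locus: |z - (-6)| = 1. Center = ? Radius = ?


|z - z0| = r is a circle with center z0 and radius r.
Center = (-6, 0), radius = 1

Circle with center (-6, 0) and radius 1


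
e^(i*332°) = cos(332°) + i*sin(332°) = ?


cos(332°) = 0.8829
sin(332°) = -0.4695

e^(i*332°) = 0.8829 - 0.4695i


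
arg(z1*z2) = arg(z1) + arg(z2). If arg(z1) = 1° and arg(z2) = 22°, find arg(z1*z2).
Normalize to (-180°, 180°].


arg(z1*z2) = 1° + 22° = 23°
Normalized to (-180°, 180°]: 23°

23°


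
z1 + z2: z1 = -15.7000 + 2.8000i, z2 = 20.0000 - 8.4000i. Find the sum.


Real: -15.7 + 20 = 4.3
Imag: 2.8 - 8.4 = -5.6

4.3000 - 5.6000i


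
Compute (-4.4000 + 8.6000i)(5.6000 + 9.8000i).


Real = -4.4*5.6 - 8.6*9.8 = -24.64 - 84.28 = -108.92
Imag = -4.4*9.8 + 5.6*8.6 = -43.12 + 48.16 = 5.04

-108.9200 + 5.0400i


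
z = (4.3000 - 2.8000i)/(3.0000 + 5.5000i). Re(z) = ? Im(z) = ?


Multiply by conjugate: (4.3000 - 2.8000i)(3.0000 - 5.5000i) / (3^2 + 5.5^2)
Numerator real = 4.3*3 - (2.8)*5.5 = -2.5
Numerator imag = -2.8*3 - 4.3*5.5 = -32.05
Denominator = 39.25
Re(z) = -2.5/39.25 = -0.0637
Im(z) = -32.05/39.25 = -0.8166

Re(z) = -0.0637, Im(z) = -0.8166


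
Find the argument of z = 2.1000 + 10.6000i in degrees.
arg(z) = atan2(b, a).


Re = 2.1, Im = 10.6
arg = atan2(10.6, 2.1) = 78.7941 degrees

arg(z) = 78.7941 degrees


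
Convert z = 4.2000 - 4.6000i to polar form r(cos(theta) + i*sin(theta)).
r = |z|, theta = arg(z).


r = sqrt(17.64+21.16) = sqrt(38.8) = 6.2290
theta = atan2(-4.6, 4.2) = -47.6026 degrees

r = 6.2290, theta = -47.6026 degrees


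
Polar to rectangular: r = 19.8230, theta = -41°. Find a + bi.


a = 19.8230*cos(-41°) = 19.8230*0.75471 = 14.9606
b = 19.8230*sin(-41°) = 19.8230*(-0.65606) = -13.0051

14.9606 - 13.0051i


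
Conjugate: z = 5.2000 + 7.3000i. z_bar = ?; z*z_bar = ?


z_bar = 5.2000 - 7.3000i
z*z_bar = 5.2^2 + 7.3^2 = 27.04 + 53.29 = 80.33

z_bar = 5.2000 - 7.3000i, z*z_bar = 80.33


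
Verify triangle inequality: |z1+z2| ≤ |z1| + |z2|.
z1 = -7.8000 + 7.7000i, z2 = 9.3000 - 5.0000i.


|z1| = sqrt((-7.8)^2 + 7.7^2) = sqrt(120.13) = 10.9604
|z2| = sqrt(9.3^2 + (-5)^2) = sqrt(111.49) = 10.5589
z1+z2 = 1.5000 + 2.7000i
|z1+z2| = sqrt(9.54) = 3.0887
|z1|+|z2| = 10.9604 + 10.5589 = 21.5193

|z1+z2| = 3.0887 ≤ |z1|+|z2| = 21.5193 (verified)


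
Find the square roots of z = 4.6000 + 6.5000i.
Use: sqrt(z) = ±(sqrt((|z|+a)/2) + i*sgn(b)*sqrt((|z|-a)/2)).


|z| = sqrt(21.16+42.25) = 7.9630
sqrt((|z|+a)/2) = sqrt((7.9630+4.6)/2) = sqrt(6.2815) = 2.5063
sqrt((|z|-a)/2) = sqrt((7.9630-4.6)/2) = sqrt(1.6815) = 1.2967

±(2.5063 + 1.2967i) i.e. 2.5063 + 1.2967i and -2.5063 - 1.2967i


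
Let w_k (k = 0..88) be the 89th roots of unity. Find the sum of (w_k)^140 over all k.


The roots are w_k = w^k with w = e^(2*pi*i/89), and (w^k)^140 = (w^140)^k.
So S = 1 + u + u^2 + ... + u^(88) with u = w^140.
140 = 1*89 + 51, so 140 is not a multiple of 89: u = (w^89)^1 * w^51 = w^51 ≠ 1 (w is a primitive 89th root), while u^89 = (w^89)^140 = 1.
Geometric series: S = (1 - u^89)/(1 - u) = (1 - 1)/(1 - u) = 0

S = 0


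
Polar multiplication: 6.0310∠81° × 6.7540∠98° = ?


r = 6.0310 * 6.7540 = 40.7334
theta = 81° + 98° = 179° = 179° (mod 360)

40.7334 cis(179°)


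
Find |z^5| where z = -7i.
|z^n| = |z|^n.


|z| = sqrt(0+49) = sqrt(49) = 7
|z^5| = |z|^5 = 7^5 = 16807

|z^5| = 16807


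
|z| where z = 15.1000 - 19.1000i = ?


|z| = sqrt(15.1^2 + (-19.1)^2) = sqrt(228.01 + 364.81) = sqrt(592.82) = 24.3479

|z| = 24.3479


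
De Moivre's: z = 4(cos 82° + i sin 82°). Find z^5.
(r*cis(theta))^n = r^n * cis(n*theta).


r^5 = 4^5 = 1024
n*theta = 5*82° = 410° = 50° (mod 360)
a = 1024*cos(50°) = 658.2145
b = 1024*sin(50°) = 784.4295

1024 cis(50°) = 658.2145 + 784.4295i


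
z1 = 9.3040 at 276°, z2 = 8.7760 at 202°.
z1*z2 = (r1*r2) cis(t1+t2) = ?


r = 9.3040 * 8.7760 = 81.6519
theta = 276° + 202° = 478° = 118° (mod 360)

81.6519 cis(118°)


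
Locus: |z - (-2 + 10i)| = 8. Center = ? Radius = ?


|z - z0| = r is a circle with center z0 and radius r.
Center = (-2, 10), radius = 8

Circle with center (-2, 10) and radius 8


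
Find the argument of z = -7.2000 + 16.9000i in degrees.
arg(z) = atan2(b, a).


Re = -7.2, Im = 16.9
arg = atan2(16.9, -7.2) = 113.0757 degrees

arg(z) = 113.0757 degrees


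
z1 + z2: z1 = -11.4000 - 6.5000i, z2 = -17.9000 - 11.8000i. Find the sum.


Real: -11.4 - 17.9 = -29.3
Imag: -6.5 - 11.8 = -18.3

-29.3000 - 18.3000i


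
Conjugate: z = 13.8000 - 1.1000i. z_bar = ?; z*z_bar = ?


z_bar = 13.8000 + 1.1000i
z*z_bar = 13.8^2 + (-1.1)^2 = 190.44 + 1.21 = 191.65

z_bar = 13.8000 + 1.1000i, z*z_bar = 191.65


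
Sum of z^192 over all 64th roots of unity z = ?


The roots are w_k = w^k with w = e^(2*pi*i/64), and (w^k)^192 = (w^192)^k.
So S = 1 + u + u^2 + ... + u^(63) with u = w^192.
192 = 3*64 + 0, so 192 is a multiple of 64 and u = (w^64)^3 = 1.
Every one of the 64 terms equals 1: S = 64

S = 64


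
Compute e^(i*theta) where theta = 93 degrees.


cos(93°) = -0.0523
sin(93°) = 0.9986

e^(i*93°) = -0.0523 + 0.9986i


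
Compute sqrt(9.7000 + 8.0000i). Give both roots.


|z| = sqrt(94.09+64) = 12.5734
sqrt((|z|+a)/2) = sqrt((12.5734+9.7)/2) = sqrt(11.1367) = 3.3372
sqrt((|z|-a)/2) = sqrt((12.5734-9.7)/2) = sqrt(1.4367) = 1.1986

±(3.3372 + 1.1986i) i.e. 3.3372 + 1.1986i and -3.3372 - 1.1986i


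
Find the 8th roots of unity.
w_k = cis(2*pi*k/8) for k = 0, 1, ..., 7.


The 8th roots of unity are cis(360k/8°) for k=0..7
Angle step = 360/8 = 45°
Primitive root: cis(45°)
Primitive root = 0.7071 + 0.7071i

8 roots at angles: 0°, 45°, 90°, 135°, 180°, 225°, 270°, 315°


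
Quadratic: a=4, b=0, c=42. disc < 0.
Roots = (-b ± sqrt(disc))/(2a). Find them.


disc = 0^2 - 4*4*42 = 0 - 672 = -672
sqrt(|disc|) = sqrt(672) = 25.9230
Real part = 0/(2*4) = 0
Imag part = 25.9230/(2*4) = 3.2404

0 ± 3.2404i


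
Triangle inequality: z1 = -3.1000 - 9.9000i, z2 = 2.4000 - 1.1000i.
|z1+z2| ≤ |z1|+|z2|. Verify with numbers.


|z1| = sqrt((-3.1)^2 + (-9.9)^2) = sqrt(107.62) = 10.3740
|z2| = sqrt(2.4^2 + (-1.1)^2) = sqrt(6.97) = 2.6401
z1+z2 = -0.7000 - 11.0000i
|z1+z2| = sqrt(121.49) = 11.0223
|z1|+|z2| = 10.3740 + 2.6401 = 13.0141

|z1+z2| = 11.0223 ≤ |z1|+|z2| = 13.0141 (verified)


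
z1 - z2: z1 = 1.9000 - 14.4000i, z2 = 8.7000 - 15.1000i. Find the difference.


Real: 1.9 - 8.7 = -6.8
Imag: -14.4 + 15.1 = 0.7

-6.8000 + 0.7000i


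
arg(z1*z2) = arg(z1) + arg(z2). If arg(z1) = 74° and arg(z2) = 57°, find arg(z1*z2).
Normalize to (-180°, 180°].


arg(z1*z2) = 74° + 57° = 131°
Normalized to (-180°, 180°]: 131°

131°


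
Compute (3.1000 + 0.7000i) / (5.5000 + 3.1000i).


Conjugate of z2 = 5.5000 - 3.1000i
Numerator: (3.1000 + 0.7000i)(5.5000 - 3.1000i) = 19.2200 - 5.7600i
Denominator: 5.5^2 + 3.1^2 = 39.86
Result = (19.2200 - 5.7600i)/39.86

0.4822 - 0.1445i


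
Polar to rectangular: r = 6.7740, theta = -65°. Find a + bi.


a = 6.7740*cos(-65°) = 6.7740*0.42262 = 2.8628
b = 6.7740*sin(-65°) = 6.7740*(-0.9063) = -6.1393

2.8628 - 6.1393i


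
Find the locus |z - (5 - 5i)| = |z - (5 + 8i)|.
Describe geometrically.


Equal distances means the locus is the perpendicular bisector of z1 and z2.
Midpoint = ((5+5)/2, (-5+8)/2) = (5.0000, 1.5000)

Perpendicular bisector through (5.0000, 1.5000)


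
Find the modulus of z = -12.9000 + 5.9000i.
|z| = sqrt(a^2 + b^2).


|z| = sqrt((-12.9)^2 + 5.9^2) = sqrt(166.41 + 34.81) = sqrt(201.22) = 14.1852

|z| = 14.1852


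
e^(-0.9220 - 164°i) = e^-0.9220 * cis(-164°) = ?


e^-0.9220 = 0.3977
cos(-164°) = -0.9613
sin(-164°) = -0.2756
Real = 0.3977*(-0.9613) = -0.3823
Imag = 0.3977*(-0.2756) = -0.1096

-0.3823 - 0.1096i


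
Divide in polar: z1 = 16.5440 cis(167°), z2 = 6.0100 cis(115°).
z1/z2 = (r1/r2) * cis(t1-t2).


r = 16.5440 / 6.0100 = 2.7527
theta = 167° - 115° = 52° = 52° (mod 360)

2.7527 cis(52°)


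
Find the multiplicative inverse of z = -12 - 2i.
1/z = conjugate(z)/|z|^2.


|z|^2 = 144+4 = 148
1/z = (-12 + 2i)/148

1/z = -0.0811 + 0.0135i


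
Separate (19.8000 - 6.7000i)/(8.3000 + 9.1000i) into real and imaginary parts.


Multiply by conjugate: (19.8000 - 6.7000i)(8.3000 - 9.1000i) / (8.3^2 + 9.1^2)
Numerator real = 19.8*8.3 - (6.7)*9.1 = 103.37
Numerator imag = -6.7*8.3 - 19.8*9.1 = -235.79
Denominator = 151.7
Re(z) = 103.37/151.7 = 0.6814
Im(z) = -235.79/151.7 = -1.5543

Re(z) = 0.6814, Im(z) = -1.5543


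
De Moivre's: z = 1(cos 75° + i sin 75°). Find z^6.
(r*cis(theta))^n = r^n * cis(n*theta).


r^6 = 1^6 = 1
n*theta = 6*75° = 450° = 90° (mod 360)
a = 1*cos(90°) = 0
b = 1*sin(90°) = 1.0000

1 cis(90°) = 0 + 1.0000i


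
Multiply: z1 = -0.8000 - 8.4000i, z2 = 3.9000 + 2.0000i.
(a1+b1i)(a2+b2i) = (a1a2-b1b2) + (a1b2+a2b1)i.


Real = -0.8*3.9 - (-8.4)*2 = -3.12 - (-16.8) = 13.68
Imag = -0.8*2 + 3.9*(-8.4) = -1.6 - (32.76) = -34.36

13.6800 - 34.3600i


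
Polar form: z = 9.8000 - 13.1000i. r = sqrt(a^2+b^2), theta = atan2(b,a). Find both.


r = sqrt(96.04+171.61) = sqrt(267.65) = 16.3600
theta = atan2(-13.1, 9.8) = -53.2001 degrees

r = 16.3600, theta = -53.2001 degrees


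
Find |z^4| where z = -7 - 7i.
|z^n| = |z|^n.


|z| = sqrt(49+49) = sqrt(98) = 9.8995
|z^4| = |z|^4 = (sqrt(98))^4 = 98^2 = 9604

|z^4| = 9604


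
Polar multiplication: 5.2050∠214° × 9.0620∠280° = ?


r = 5.2050 * 9.0620 = 47.1677
theta = 214° + 280° = 494° = 134° (mod 360)

47.1677 cis(134°)


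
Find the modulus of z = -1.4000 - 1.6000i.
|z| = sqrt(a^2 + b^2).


|z| = sqrt((-1.4)^2 + (-1.6)^2) = sqrt(1.96 + 2.56) = sqrt(4.52) = 2.1260

|z| = 2.1260


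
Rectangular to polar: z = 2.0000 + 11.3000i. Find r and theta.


r = sqrt(4+127.69) = sqrt(131.69) = 11.4756
theta = atan2(11.3, 2) = 79.9631 degrees

r = 11.4756, theta = 79.9631 degrees


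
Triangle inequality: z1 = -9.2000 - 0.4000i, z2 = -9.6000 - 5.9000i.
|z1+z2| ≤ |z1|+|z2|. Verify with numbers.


|z1| = sqrt((-9.2)^2 + (-0.4)^2) = sqrt(84.8) = 9.2087
|z2| = sqrt((-9.6)^2 + (-5.9)^2) = sqrt(126.97) = 11.2681
z1+z2 = -18.8000 - 6.3000i
|z1+z2| = sqrt(393.13) = 19.8275
|z1|+|z2| = 9.2087 + 11.2681 = 20.4768

|z1+z2| = 19.8275 ≤ |z1|+|z2| = 20.4768 (verified)


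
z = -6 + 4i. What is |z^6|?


|z| = sqrt(36+16) = sqrt(52) = 7.2111
|z^6| = |z|^6 = (sqrt(52))^6 = 52^3 = 140608

|z^6| = 140608


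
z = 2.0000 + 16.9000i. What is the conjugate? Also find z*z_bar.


z_bar = 2.0000 - 16.9000i
z*z_bar = 2^2 + 16.9^2 = 4 + 285.61 = 289.61

z_bar = 2.0000 - 16.9000i, z*z_bar = 289.61


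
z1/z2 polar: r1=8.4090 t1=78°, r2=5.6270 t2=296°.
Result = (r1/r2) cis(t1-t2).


r = 8.4090 / 5.6270 = 1.4944
theta = 78° - 296° = -218° = 142° (mod 360)

1.4944 cis(142°)


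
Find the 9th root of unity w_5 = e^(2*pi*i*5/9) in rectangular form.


Angle = 360*5/9 = 200°
a = cos(200°) = -0.9397
b = sin(200°) = -0.3420

-0.9397 - 0.3420i


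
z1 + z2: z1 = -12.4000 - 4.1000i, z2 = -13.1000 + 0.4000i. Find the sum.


Real: -12.4 - 13.1 = -25.5
Imag: -4.1 + 0.4 = -3.7

-25.5000 - 3.7000i


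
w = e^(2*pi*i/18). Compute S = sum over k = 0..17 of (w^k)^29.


The roots are w_k = w^k with w = e^(2*pi*i/18), and (w^k)^29 = (w^29)^k.
So S = 1 + u + u^2 + ... + u^(17) with u = w^29.
29 = 1*18 + 11, so 29 is not a multiple of 18: u = (w^18)^1 * w^11 = w^11 ≠ 1 (w is a primitive 18th root), while u^18 = (w^18)^29 = 1.
Geometric series: S = (1 - u^18)/(1 - u) = (1 - 1)/(1 - u) = 0

S = 0


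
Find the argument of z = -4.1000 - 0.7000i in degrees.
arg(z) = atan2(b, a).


Re = -4.1, Im = -0.7
arg = atan2(-0.7, -4.1) = -170.3112 degrees

arg(z) = -170.3112 degrees


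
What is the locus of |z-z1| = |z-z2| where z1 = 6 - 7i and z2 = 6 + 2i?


Equal distances means the locus is the perpendicular bisector of z1 and z2.
Midpoint = ((6+6)/2, (-7+2)/2) = (6.0000, -2.5000)

Perpendicular bisector through (6.0000, -2.5000)


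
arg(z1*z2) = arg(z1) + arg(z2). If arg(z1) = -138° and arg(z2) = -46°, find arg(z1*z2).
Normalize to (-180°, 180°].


arg(z1*z2) = -138° - 46° = -184°
Normalized to (-180°, 180°]: 176°

176°


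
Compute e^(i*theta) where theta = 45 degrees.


cos(45°) = 0.7071
sin(45°) = 0.7071

e^(i*45°) = 0.7071 + 0.7071i


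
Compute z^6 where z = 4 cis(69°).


r^6 = 4^6 = 4096
n*theta = 6*69° = 414° = 54° (mod 360)
a = 4096*cos(54°) = 2407.5684
b = 4096*sin(54°) = 3313.7336

4096 cis(54°) = 2407.5684 + 3313.7336i


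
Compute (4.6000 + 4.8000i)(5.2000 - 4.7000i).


Real = 4.6*5.2 - 4.8*(-4.7) = 23.92 - (-22.56) = 46.48
Imag = 4.6*(-4.7) + 5.2*4.8 = -21.62 + 24.96 = 3.34

46.4800 + 3.3400i


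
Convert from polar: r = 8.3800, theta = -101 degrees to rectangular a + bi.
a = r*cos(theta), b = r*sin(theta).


a = 8.3800*cos(-101°) = 8.3800*(-0.19081) = -1.5990
b = 8.3800*sin(-101°) = 8.3800*(-0.981627) = -8.2260

-1.5990 - 8.2260i


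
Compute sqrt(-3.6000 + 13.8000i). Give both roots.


|z| = sqrt(12.96+190.44) = 14.2618
sqrt((|z|+a)/2) = sqrt((14.2618+(-3.6))/2) = sqrt(5.3309) = 2.3089
sqrt((|z|-a)/2) = sqrt((14.2618-(-3.6))/2) = sqrt(8.9309) = 2.9885

±(2.3089 + 2.9885i) i.e. 2.3089 + 2.9885i and -2.3089 - 2.9885i


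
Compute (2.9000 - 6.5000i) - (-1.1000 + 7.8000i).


Real: 2.9 + 1.1 = 4
Imag: -6.5 - 7.8 = -14.3

4.0000 - 14.3000i


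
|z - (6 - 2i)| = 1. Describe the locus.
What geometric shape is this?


|z - z0| = r is a circle with center z0 and radius r.
Center = (6, -2), radius = 1

Circle with center (6, -2) and radius 1


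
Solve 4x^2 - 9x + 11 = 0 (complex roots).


disc = (-9)^2 - 4*4*11 = 81 - 176 = -95
sqrt(|disc|) = sqrt(95) = 9.7468
Real part = 9/(2*4) = 1.1250
Imag part = 9.7468/(2*4) = 1.2183

1.1250 ± 1.2183i


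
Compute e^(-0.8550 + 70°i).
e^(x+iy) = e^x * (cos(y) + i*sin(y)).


e^-0.8550 = 0.42528
cos(70°) = 0.34202
sin(70°) = 0.9397
Real = 0.42528*0.34202 = 0.1455
Imag = 0.42528*0.9397 = 0.3996

0.1455 + 0.3996i


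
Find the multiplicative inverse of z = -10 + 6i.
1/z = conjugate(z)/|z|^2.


|z|^2 = 100+36 = 136
1/z = (-10 - 6i)/136

1/z = -0.0735 - 0.0441i


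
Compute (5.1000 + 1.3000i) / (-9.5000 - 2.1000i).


Conjugate of z2 = -9.5000 + 2.1000i
Numerator: (5.1000 + 1.3000i)(-9.5000 + 2.1000i) = -51.1800 - 1.6400i
Denominator: (-9.5)^2 + (-2.1)^2 = 94.66
Result = (-51.1800 - 1.6400i)/94.66

-0.5407 - 0.0173i


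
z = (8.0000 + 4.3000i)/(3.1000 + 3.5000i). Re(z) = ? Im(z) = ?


Multiply by conjugate: (8.0000 + 4.3000i)(3.1000 - 3.5000i) / (3.1^2 + 3.5^2)
Numerator real = 8*3.1 + 4.3*3.5 = 39.85
Numerator imag = 4.3*3.1 - 8*3.5 = -14.67
Denominator = 21.86
Re(z) = 39.85/21.86 = 1.8230
Im(z) = -14.67/21.86 = -0.6711

Re(z) = 1.8230, Im(z) = -0.6711


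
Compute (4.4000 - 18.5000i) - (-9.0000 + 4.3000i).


Real: 4.4 + 9 = 13.4
Imag: -18.5 - 4.3 = -22.8

13.4000 - 22.8000i


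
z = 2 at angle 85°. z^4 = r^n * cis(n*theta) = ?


r^4 = 2^4 = 16
n*theta = 4*85° = 340° = 340° (mod 360)
a = 16*cos(340°) = 15.0351
b = 16*sin(340°) = -5.4723

16 cis(340°) = 15.0351 - 5.4723i


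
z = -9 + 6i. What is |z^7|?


|z| = sqrt(81+36) = sqrt(117) = 10.8167
|z^7| = |z|^7 = (sqrt(117))^7 = 117^3 * sqrt(117) = 1601613*sqrt(117)

|z^7| = 1601613*sqrt(117) ≈ 17324093.3848


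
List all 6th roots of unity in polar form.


The 6th roots of unity are cis(360k/6°) for k=0..5
Angle step = 360/6 = 60°
Primitive root: cis(60°)
Primitive root = 0.5000 + 0.8660i

6 roots at angles: 0°, 60°, 120°, 180°, 240°, 300°


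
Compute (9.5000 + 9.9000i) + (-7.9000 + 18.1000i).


Real: 9.5 - 7.9 = 1.6
Imag: 9.9 + 18.1 = 28

1.6000 + 28.0000i


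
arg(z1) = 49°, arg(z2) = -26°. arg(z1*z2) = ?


arg(z1*z2) = 49° - 26° = 23°
Normalized to (-180°, 180°]: 23°

23°


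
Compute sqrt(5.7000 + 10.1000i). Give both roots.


|z| = sqrt(32.49+102.01) = 11.5974
sqrt((|z|+a)/2) = sqrt((11.5974+5.7)/2) = sqrt(8.6487) = 2.9409
sqrt((|z|-a)/2) = sqrt((11.5974-5.7)/2) = sqrt(2.9487) = 1.7172

±(2.9409 + 1.7172i) i.e. 2.9409 + 1.7172i and -2.9409 - 1.7172i


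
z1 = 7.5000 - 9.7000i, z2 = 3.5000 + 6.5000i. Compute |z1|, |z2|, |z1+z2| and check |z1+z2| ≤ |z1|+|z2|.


|z1| = sqrt(7.5^2 + (-9.7)^2) = sqrt(150.34) = 12.2613
|z2| = sqrt(3.5^2 + 6.5^2) = sqrt(54.5) = 7.3824
z1+z2 = 11.0000 - 3.2000i
|z1+z2| = sqrt(131.24) = 11.4560
|z1|+|z2| = 12.2613 + 7.3824 = 19.6437

|z1+z2| = 11.4560 ≤ |z1|+|z2| = 19.6437 (verified)


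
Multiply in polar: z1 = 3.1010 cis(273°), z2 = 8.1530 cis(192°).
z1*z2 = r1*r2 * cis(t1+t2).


r = 3.1010 * 8.1530 = 25.2825
theta = 273° + 192° = 465° = 105° (mod 360)

25.2825 cis(105°)


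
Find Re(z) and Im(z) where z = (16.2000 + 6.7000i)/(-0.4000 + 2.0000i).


Multiply by conjugate: (16.2000 + 6.7000i)(-0.4000 - 2.0000i) / ((-0.4)^2 + 2^2)
Numerator real = 16.2*(-0.4) + 6.7*2 = 6.92
Numerator imag = 6.7*(-0.4) - 16.2*2 = -35.08
Denominator = 4.16
Re(z) = 6.92/4.16 = 1.6635
Im(z) = -35.08/4.16 = -8.4327

Re(z) = 1.6635, Im(z) = -8.4327


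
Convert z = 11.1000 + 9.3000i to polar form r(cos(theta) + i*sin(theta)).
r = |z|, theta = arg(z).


r = sqrt(123.21+86.49) = sqrt(209.7) = 14.4810
theta = atan2(9.3, 11.1) = 39.9575 degrees

r = 14.4810, theta = 39.9575 degrees


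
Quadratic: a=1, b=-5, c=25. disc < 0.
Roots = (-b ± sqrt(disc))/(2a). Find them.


disc = (-5)^2 - 4*1*25 = 25 - 100 = -75
sqrt(|disc|) = sqrt(75) = 8.6603
Real part = 5/(2*1) = 2.5000
Imag part = 8.6603/(2*1) = 4.3301

2.5000 ± 4.3301i


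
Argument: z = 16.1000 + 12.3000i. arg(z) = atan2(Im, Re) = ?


Re = 16.1, Im = 12.3
arg = atan2(12.3, 16.1) = 37.3789 degrees

arg(z) = 37.3789 degrees


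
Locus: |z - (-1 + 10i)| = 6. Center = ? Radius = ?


|z - z0| = r is a circle with center z0 and radius r.
Center = (-1, 10), radius = 6

Circle with center (-1, 10) and radius 6


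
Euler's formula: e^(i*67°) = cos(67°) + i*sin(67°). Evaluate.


cos(67°) = 0.3907
sin(67°) = 0.9205

e^(i*67°) = 0.3907 + 0.9205i


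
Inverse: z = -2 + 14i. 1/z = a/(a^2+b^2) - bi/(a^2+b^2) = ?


|z|^2 = 4+196 = 200
1/z = (-2 - 14i)/200

1/z = -0.0100 - 0.0700i


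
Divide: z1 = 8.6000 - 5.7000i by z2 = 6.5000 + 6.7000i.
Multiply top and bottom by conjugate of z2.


Conjugate of z2 = 6.5000 - 6.7000i
Numerator: (8.6000 - 5.7000i)(6.5000 - 6.7000i) = 17.7100 - 94.6700i
Denominator: 6.5^2 + 6.7^2 = 87.14
Result = (17.7100 - 94.6700i)/87.14

0.2032 - 1.0864i


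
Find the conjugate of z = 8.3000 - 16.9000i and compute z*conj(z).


z_bar = 8.3000 + 16.9000i
z*z_bar = 8.3^2 + (-16.9)^2 = 68.89 + 285.61 = 354.5

z_bar = 8.3000 + 16.9000i, z*z_bar = 354.5


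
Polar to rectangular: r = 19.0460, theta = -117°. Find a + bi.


a = 19.0460*cos(-117°) = 19.0460*(-0.45399) = -8.6467
b = 19.0460*sin(-117°) = 19.0460*(-0.891007) = -16.9701

-8.6467 - 16.9701i


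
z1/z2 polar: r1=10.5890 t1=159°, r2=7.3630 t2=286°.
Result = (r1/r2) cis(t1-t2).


r = 10.5890 / 7.3630 = 1.4381
theta = 159° - 286° = -127° = 233° (mod 360)

1.4381 cis(233°)
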